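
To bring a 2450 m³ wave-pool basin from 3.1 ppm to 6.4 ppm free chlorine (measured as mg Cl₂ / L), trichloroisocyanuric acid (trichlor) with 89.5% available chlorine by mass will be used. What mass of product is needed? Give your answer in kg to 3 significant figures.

9.03 kg

Volume: 2450 m³ = 2,450,000 L.
Chlorine deficit: 6.4 − 3.1 = 3.3 ppm = 3.3 mg/L as Cl₂.
Cl₂ equivalent needed: 3.3 mg/L × 2,450,000 L = 8,085,000 mg = 8085 g.
Product at 89.5% available chlorine: 8085 / 0.895 = 9034 g.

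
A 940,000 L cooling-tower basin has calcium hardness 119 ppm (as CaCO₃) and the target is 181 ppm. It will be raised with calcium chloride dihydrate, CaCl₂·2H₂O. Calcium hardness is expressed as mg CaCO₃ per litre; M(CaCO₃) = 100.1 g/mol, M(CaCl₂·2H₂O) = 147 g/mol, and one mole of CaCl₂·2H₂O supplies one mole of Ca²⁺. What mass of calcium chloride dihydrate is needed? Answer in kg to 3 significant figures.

Hardness to add: (181 − 119) = 62 mg/L as CaCO₃ × 940,000 L = 58,280 g as CaCO₃.
Moles of Ca²⁺ (1 mol Ca²⁺ ≡ 1 mol CaCO₃): 58,280 / 100.1 g/mol = 582.2 mol.
Mass of CaCl₂·2H₂O: 582.2 × 147 = 85,590 g.

85.6 kg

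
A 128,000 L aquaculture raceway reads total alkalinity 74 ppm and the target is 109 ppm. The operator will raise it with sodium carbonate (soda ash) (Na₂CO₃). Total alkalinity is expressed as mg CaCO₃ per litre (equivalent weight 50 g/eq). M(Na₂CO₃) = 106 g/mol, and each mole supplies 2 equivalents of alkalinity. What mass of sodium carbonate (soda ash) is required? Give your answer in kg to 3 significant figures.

Alkalinity to add: (109 − 74) = 35 mg/L as CaCO₃ × 128,000 L = 4480 g as CaCO₃.
Equivalents: 4480 g ÷ 50 g/eq = 89.6 eq.
Each mole of Na₂CO₃ supplies 2 eq, so 89.6 / 2 = 44.8 mol.
Mass: 44.8 mol × 106 g/mol = 4749 g.

4.75 kg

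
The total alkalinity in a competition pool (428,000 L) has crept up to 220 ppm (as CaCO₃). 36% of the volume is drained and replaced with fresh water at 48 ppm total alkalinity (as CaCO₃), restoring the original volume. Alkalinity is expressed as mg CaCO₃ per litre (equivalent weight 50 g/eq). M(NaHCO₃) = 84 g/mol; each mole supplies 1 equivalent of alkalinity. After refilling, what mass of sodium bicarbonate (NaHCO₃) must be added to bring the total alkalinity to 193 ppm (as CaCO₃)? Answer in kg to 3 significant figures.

25.1 kg

After draining 36% and refilling: 220 × 0.64 + 48 × 0.36 = 158.08 ppm.
Deficit to target: 193 − 158.08 = 34.92 mg/L.
As CaCO₃: 34.92 mg/L × 428,000 L = 14,950 g; ÷ 50 g/eq ÷ 1 = 298.9 mol NaHCO₃.
Mass: 298.9 × 84 = 25,110 g.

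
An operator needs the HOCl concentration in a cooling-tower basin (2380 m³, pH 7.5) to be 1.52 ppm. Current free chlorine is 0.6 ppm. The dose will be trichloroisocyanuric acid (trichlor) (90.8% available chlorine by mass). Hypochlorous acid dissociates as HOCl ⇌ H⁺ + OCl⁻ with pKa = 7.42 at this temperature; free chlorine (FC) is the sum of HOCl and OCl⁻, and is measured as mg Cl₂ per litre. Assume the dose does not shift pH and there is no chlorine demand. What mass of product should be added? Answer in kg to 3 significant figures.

7.20 kg

Volume: 2380 m³ = 2,380,000 L.
[OCl⁻]/[HOCl] = 10^(pH − pKa) = 10^(7.5 − 7.42) = 1.202; fraction as HOCl = 1/(1 + 1.202) = 0.4541.
Free chlorine required for 1.52 ppm HOCl: 1.52 / 0.4541 = 3.347 ppm.
FC to add: 3.347 − 0.6 = 2.747 mg/L as Cl₂.
Cl₂ equivalent: 2.747 mg/L × 2,380,000 L = 6539 g.
Product at 90.8% available Cl: 6539 / 0.908 = 7201 g.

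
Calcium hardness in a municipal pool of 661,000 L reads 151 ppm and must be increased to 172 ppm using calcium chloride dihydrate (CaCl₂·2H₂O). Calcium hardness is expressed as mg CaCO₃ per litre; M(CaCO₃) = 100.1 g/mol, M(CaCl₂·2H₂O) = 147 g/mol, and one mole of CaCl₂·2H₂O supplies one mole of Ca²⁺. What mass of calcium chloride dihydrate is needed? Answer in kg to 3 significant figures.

Hardness to add: (172 − 151) = 21 mg/L as CaCO₃ × 661,000 L = 13,880 g as CaCO₃.
Moles of Ca²⁺ (1 mol Ca²⁺ ≡ 1 mol CaCO₃): 13,880 / 100.1 g/mol = 138.7 mol.
Mass of CaCl₂·2H₂O: 138.7 × 147 = 20,380 g.

20.4 kg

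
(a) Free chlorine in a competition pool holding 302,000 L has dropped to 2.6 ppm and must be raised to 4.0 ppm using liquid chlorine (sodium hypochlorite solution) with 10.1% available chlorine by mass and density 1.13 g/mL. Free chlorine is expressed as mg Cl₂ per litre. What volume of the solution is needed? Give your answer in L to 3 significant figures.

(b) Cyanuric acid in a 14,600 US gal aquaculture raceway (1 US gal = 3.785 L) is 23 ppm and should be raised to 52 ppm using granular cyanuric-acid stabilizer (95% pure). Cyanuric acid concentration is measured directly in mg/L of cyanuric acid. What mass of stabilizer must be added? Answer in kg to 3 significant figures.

(a) Chlorine deficit: 4.0 − 2.6 = 1.4 ppm = 1.4 mg/L as Cl₂.
(a) Cl₂ equivalent needed: 1.4 mg/L × 302,000 L = 422,800 mg = 422.8 g.
(a) Product at 10.1% available chlorine: 422.8 / 0.101 = 4186 g.
(a) Volume at density 1.13 g/mL: 4186 g ÷ 1.13 g/mL = 3705 mL.

(b) Volume: 14,600 US gal × 3.785 L/gal = 55,261 L.
(b) CYA to add: (52 − 23) = 29 mg/L × 55,261 L = 1603 g cyanuric acid.
(b) At 95% purity: 1603 / 0.95 = 1687 g product.

(a) 3.70 L; (b) 1.69 kg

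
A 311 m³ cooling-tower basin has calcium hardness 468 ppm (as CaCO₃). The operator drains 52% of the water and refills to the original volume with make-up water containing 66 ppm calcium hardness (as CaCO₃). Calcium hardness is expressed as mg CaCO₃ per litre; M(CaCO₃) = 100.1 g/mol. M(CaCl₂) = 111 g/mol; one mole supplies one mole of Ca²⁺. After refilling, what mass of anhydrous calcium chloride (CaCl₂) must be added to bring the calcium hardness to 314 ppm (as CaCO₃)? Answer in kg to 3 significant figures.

19.0 kg

Volume: 311 m³ = 311,000 L.
After draining 52% and refilling: 468 × 0.48 + 66 × 0.52 = 258.96 ppm.
Deficit to target: 314 − 258.96 = 55.04 mg/L.
As CaCO₃: 55.04 mg/L × 311,000 L = 17,120 g; ÷ 100.1 = 171 mol Ca²⁺.
Mass: 171 × 111 = 18,980 g.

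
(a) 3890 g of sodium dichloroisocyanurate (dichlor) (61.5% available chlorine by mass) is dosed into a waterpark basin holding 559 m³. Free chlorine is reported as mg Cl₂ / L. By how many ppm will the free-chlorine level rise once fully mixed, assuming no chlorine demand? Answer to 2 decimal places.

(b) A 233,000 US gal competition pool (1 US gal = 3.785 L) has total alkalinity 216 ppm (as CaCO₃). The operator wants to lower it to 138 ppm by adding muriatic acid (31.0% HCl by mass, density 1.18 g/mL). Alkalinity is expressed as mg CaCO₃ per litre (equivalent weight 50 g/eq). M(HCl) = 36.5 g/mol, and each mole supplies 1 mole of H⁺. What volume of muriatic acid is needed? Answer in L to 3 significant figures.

(a) 4.28 ppm; (b) 137 L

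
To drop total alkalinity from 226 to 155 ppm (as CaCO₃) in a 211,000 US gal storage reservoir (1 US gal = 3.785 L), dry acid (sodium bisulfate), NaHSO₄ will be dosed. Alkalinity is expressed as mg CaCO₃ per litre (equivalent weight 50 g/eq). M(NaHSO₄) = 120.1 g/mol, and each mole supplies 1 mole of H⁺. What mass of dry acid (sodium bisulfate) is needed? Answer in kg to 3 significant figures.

Volume: 211,000 US gal × 3.785 L/gal = 798,635 L.
Alkalinity to neutralize: (226 − 155) = 71 mg/L as CaCO₃ × 798,635 L = 56,700 g as CaCO₃.
Equivalents of H⁺ required: 56,700 ÷ 50 g/eq = 1134 eq = 1134 mol NaHSO₄.
Mass of NaHSO₄: 1134 × 120.1 = 136,200 g.

136 kg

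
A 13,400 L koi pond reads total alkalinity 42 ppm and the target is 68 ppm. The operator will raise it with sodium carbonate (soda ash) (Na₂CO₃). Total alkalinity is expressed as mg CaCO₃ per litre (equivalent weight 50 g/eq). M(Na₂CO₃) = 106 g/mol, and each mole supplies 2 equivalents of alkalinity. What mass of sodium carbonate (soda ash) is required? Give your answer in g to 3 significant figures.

369 g

Alkalinity to add: (68 − 42) = 26 mg/L as CaCO₃ × 13,400 L = 348.4 g as CaCO₃.
Equivalents: 348.4 g ÷ 50 g/eq = 6.968 eq.
Each mole of Na₂CO₃ supplies 2 eq, so 6.968 / 2 = 3.484 mol.
Mass: 3.484 mol × 106 g/mol = 369.3 g.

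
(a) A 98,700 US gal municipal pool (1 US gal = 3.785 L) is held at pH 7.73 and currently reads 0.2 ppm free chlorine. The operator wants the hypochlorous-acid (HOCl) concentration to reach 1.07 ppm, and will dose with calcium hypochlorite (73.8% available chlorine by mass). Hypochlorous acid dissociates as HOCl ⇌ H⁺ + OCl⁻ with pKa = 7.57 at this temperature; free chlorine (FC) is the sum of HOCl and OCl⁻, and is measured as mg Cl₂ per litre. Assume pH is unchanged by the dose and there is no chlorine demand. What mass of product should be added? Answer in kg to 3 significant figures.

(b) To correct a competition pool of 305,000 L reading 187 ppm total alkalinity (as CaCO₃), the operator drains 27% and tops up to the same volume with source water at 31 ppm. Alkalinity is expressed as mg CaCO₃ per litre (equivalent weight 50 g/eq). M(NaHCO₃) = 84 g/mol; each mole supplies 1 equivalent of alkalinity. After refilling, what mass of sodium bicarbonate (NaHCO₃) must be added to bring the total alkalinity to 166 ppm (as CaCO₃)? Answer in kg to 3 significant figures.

(a) 1.22 kg; (b) 10.8 kg

(a) Volume: 98,700 US gal × 3.785 L/gal = 373,580 L.
(a) [OCl⁻]/[HOCl] = 10^(pH − pKa) = 10^(7.73 − 7.57) = 1.445; fraction as HOCl = 1/(1 + 1.445) = 0.4089.
(a) Free chlorine required for 1.07 ppm HOCl: 1.07 / 0.4089 = 2.617 ppm.
(a) FC to add: 2.617 − 0.2 = 2.417 mg/L as Cl₂.
(a) Cl₂ equivalent: 2.417 mg/L × 373,580 L = 902.8 g.
(a) Product at 73.8% available Cl: 902.8 / 0.738 = 1223 g.

(b) After draining 27% and refilling: 187 × 0.73 + 31 × 0.27 = 144.88 ppm.
(b) Deficit to target: 166 − 144.88 = 21.12 mg/L.
(b) As CaCO₃: 21.12 mg/L × 305,000 L = 6442 g; ÷ 50 g/eq ÷ 1 = 128.8 mol NaHCO₃.
(b) Mass: 128.8 × 84 = 10,820 g.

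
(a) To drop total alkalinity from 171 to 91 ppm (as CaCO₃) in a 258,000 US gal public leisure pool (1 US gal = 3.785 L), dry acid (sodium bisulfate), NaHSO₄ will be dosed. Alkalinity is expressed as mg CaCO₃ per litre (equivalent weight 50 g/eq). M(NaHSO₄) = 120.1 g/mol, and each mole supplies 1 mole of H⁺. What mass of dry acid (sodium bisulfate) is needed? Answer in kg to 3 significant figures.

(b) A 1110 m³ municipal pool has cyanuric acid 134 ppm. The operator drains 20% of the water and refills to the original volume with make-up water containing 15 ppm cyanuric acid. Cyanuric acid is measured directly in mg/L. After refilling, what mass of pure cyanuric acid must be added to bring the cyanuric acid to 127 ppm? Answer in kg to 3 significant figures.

(a) 188 kg; (b) 18.6 kg

(a) Volume: 258,000 US gal × 3.785 L/gal = 976,530 L.
(a) Alkalinity to neutralize: (171 − 91) = 80 mg/L as CaCO₃ × 976,530 L = 78,120 g as CaCO₃.
(a) Equivalents of H⁺ required: 78,120 ÷ 50 g/eq = 1562 eq = 1562 mol NaHSO₄.
(a) Mass of NaHSO₄: 1562 × 120.1 = 187,700 g.

(b) Volume: 1110 m³ = 1,110,000 L.
(b) After draining 20% and refilling: 134 × 0.80 + 15 × 0.20 = 110.2 ppm.
(b) Deficit to target: 127 − 110.2 = 16.8 mg/L.
(b) Mass: 16.8 mg/L × 1,110,000 L = 18,650 g cyanuric acid.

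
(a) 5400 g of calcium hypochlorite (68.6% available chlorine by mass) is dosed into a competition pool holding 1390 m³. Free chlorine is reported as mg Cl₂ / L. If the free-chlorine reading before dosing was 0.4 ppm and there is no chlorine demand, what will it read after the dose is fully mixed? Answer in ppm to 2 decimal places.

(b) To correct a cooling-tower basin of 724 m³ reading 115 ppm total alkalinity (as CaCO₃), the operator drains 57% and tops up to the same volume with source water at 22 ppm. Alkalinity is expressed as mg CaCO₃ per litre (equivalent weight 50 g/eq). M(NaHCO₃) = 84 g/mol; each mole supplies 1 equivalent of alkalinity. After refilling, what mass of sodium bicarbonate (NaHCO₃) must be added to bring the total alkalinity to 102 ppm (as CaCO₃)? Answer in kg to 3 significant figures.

(a) 3.07 ppm; (b) 48.7 kg

(a) Volume: 1390 m³ = 1,390,000 L.
(a) Available chlorine delivered: 5400 g × 0.686 = 3704 g as Cl₂.
(a) Concentration rise: 3704 g / 1,390,000 L = 2.665 mg/L = 2.67 ppm.
(a) Final FC: 0.4 + 2.67 = 3.07 ppm.

(b) Volume: 724 m³ = 724,000 L.
(b) After draining 57% and refilling: 115 × 0.43 + 22 × 0.57 = 61.99 ppm.
(b) Deficit to target: 102 − 61.99 = 40.01 mg/L.
(b) As CaCO₃: 40.01 mg/L × 724,000 L = 28,970 g; ÷ 50 g/eq ÷ 1 = 579.3 mol NaHCO₃.
(b) Mass: 579.3 × 84 = 48,660 g.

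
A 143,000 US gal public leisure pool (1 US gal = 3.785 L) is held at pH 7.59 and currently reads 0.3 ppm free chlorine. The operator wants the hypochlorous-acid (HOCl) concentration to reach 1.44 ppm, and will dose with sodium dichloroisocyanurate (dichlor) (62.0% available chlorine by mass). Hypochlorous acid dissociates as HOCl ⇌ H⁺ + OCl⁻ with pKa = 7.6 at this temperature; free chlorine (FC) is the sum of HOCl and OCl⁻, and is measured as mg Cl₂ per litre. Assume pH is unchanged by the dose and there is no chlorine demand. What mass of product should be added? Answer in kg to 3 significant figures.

2.22 kg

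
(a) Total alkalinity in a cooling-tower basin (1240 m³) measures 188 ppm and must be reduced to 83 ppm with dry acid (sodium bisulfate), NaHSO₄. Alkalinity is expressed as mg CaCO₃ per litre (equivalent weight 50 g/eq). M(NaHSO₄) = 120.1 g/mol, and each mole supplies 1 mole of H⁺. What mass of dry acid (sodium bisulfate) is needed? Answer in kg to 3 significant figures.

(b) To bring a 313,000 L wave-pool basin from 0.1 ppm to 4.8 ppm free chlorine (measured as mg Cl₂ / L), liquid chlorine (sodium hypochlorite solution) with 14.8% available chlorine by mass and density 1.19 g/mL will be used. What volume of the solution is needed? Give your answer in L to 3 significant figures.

(a) Volume: 1240 m³ = 1,240,000 L.
(a) Alkalinity to neutralize: (188 − 83) = 105 mg/L as CaCO₃ × 1,240,000 L = 130,200 g as CaCO₃.
(a) Equivalents of H⁺ required: 130,200 ÷ 50 g/eq = 2604 eq = 2604 mol NaHSO₄.
(a) Mass of NaHSO₄: 2604 × 120.1 = 312,700 g.

(b) Chlorine deficit: 4.8 − 0.1 = 4.7 ppm = 4.7 mg/L as Cl₂.
(b) Cl₂ equivalent needed: 4.7 mg/L × 313,000 L = 1,471,000 mg = 1471 g.
(b) Product at 14.8% available chlorine: 1471 / 0.148 = 9940 g.
(b) Volume at density 1.19 g/mL: 9940 g ÷ 1.19 g/mL = 8353 mL.

(a) 313 kg; (b) 8.35 L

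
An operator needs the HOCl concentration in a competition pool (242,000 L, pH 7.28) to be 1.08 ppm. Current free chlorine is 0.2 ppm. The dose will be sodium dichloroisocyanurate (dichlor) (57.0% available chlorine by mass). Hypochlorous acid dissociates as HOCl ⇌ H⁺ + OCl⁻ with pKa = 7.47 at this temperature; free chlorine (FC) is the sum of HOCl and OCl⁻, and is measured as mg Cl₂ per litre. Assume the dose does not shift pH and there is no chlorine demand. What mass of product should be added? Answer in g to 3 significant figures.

[OCl⁻]/[HOCl] = 10^(pH − pKa) = 10^(7.28 − 7.47) = 0.6457; fraction as HOCl = 1/(1 + 0.6457) = 0.6077.
Free chlorine required for 1.08 ppm HOCl: 1.08 / 0.6077 = 1.777 ppm.
FC to add: 1.777 − 0.2 = 1.577 mg/L as Cl₂.
Cl₂ equivalent: 1.577 mg/L × 242,000 L = 381.7 g.
Product at 57.0% available Cl: 381.7 / 0.57 = 669.7 g.

670 g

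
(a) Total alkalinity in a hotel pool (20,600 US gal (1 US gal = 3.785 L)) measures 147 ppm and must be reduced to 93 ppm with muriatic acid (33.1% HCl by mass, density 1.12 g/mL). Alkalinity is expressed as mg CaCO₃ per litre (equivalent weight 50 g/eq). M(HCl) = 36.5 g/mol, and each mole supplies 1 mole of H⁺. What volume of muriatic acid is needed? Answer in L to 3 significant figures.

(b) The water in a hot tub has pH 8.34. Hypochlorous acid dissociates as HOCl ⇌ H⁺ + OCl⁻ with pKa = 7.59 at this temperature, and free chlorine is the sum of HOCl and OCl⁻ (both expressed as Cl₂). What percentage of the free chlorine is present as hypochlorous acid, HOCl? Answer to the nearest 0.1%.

(a) Volume: 20,600 US gal × 3.785 L/gal = 77,971 L.
(a) Alkalinity to neutralize: (147 − 93) = 54 mg/L as CaCO₃ × 77,971 L = 4210 g as CaCO₃.
(a) Equivalents of H⁺ required: 4210 ÷ 50 g/eq = 84.21 eq = 84.21 mol HCl.
(a) Mass of HCl: 84.21 × 36.5 = 3074 g.
(a) Mass of 33.1% solution: 3074 / 0.331 = 9286 g.
(a) Volume: 9286 g ÷ 1.12 g/mL = 8291 mL.

(b) [OCl⁻]/[HOCl] = 10^(pH − pKa) = 10^(8.34 − 7.59) = 10^0.75 = 5.623.
(b) Fraction as HOCl = 1 / (1 + 5.623) = 0.151.

(a) 8.29 L; (b) 15.1%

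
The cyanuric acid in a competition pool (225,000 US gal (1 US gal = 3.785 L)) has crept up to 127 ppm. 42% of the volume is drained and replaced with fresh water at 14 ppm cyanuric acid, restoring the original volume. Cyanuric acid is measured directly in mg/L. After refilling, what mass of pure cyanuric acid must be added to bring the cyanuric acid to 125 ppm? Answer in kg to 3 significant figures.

Volume: 225,000 US gal × 3.785 L/gal = 851,625 L.
After draining 42% and refilling: 127 × 0.58 + 14 × 0.42 = 79.54 ppm.
Deficit to target: 125 − 79.54 = 45.46 mg/L.
Mass: 45.46 mg/L × 851,625 L = 38,710 g cyanuric acid.

38.7 kg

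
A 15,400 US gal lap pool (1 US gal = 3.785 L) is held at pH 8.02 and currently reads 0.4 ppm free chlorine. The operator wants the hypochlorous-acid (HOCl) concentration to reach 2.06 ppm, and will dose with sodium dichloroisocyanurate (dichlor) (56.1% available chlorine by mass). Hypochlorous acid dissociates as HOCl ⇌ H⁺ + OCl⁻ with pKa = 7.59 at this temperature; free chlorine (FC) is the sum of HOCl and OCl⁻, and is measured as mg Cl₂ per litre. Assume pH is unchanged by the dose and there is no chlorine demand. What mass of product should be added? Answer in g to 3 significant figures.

749 g

Volume: 15,400 US gal × 3.785 L/gal = 58,289 L.
[OCl⁻]/[HOCl] = 10^(pH − pKa) = 10^(8.02 − 7.59) = 2.692; fraction as HOCl = 1/(1 + 2.692) = 0.2709.
Free chlorine required for 2.06 ppm HOCl: 2.06 / 0.2709 = 7.605 ppm.
FC to add: 7.605 − 0.4 = 7.205 mg/L as Cl₂.
Cl₂ equivalent: 7.205 mg/L × 58,289 L = 419.9 g.
Product at 56.1% available Cl: 419.9 / 0.561 = 748.6 g.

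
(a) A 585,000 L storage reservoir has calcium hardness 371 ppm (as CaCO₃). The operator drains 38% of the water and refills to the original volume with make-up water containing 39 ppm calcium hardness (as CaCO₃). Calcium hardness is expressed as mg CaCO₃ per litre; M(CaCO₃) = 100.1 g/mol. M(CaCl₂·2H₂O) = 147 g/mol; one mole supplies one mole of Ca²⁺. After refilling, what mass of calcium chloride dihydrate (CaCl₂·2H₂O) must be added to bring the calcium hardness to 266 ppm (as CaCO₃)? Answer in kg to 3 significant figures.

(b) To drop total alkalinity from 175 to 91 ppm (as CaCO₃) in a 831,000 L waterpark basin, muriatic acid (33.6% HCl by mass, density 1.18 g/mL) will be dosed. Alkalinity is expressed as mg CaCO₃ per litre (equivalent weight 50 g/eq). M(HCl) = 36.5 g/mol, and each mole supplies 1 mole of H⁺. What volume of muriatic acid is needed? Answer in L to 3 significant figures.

(a) 18.2 kg; (b) 129 L

(a) After draining 38% and refilling: 371 × 0.62 + 39 × 0.38 = 244.84 ppm.
(a) Deficit to target: 266 − 244.84 = 21.16 mg/L.
(a) As CaCO₃: 21.16 mg/L × 585,000 L = 12,380 g; ÷ 100.1 = 123.7 mol Ca²⁺.
(a) Mass: 123.7 × 147 = 18,180 g.

(b) Alkalinity to neutralize: (175 − 91) = 84 mg/L as CaCO₃ × 831,000 L = 69,800 g as CaCO₃.
(b) Equivalents of H⁺ required: 69,800 ÷ 50 g/eq = 1396 eq = 1396 mol HCl.
(b) Mass of HCl: 1396 × 36.5 = 50,960 g.
(b) Mass of 33.6% solution: 50,960 / 0.336 = 151,700 g.
(b) Volume: 151,700 g ÷ 1.18 g/mL = 128,500 mL.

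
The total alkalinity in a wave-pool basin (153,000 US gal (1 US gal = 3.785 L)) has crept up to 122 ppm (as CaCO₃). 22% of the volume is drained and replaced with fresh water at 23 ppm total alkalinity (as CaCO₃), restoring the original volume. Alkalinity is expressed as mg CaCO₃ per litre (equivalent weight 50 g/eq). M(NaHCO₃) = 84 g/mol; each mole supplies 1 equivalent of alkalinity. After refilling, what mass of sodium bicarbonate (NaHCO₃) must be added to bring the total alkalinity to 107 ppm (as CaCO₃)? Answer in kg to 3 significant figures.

Volume: 153,000 US gal × 3.785 L/gal = 579,105 L.
After draining 22% and refilling: 122 × 0.78 + 23 × 0.22 = 100.22 ppm.
Deficit to target: 107 − 100.22 = 6.78 mg/L.
As CaCO₃: 6.78 mg/L × 579,105 L = 3926 g; ÷ 50 g/eq ÷ 1 = 78.53 mol NaHCO₃.
Mass: 78.53 × 84 = 6596 g.

6.60 kg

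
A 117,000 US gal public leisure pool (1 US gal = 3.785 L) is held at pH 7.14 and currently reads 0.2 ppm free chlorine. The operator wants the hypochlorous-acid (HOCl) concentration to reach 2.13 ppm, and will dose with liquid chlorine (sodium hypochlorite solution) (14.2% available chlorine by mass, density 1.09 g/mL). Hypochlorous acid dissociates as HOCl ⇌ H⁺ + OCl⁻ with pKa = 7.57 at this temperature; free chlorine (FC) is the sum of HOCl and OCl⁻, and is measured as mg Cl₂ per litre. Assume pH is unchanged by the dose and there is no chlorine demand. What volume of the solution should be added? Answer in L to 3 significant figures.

7.79 L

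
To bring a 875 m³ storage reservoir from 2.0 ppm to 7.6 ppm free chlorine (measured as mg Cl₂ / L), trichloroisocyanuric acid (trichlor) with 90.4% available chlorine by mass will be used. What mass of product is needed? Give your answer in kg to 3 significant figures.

5.42 kg

Volume: 875 m³ = 875,000 L.
Chlorine deficit: 7.6 − 2.0 = 5.6 ppm = 5.6 mg/L as Cl₂.
Cl₂ equivalent needed: 5.6 mg/L × 875,000 L = 4,900,000 mg = 4900 g.
Product at 90.4% available chlorine: 4900 / 0.904 = 5420 g.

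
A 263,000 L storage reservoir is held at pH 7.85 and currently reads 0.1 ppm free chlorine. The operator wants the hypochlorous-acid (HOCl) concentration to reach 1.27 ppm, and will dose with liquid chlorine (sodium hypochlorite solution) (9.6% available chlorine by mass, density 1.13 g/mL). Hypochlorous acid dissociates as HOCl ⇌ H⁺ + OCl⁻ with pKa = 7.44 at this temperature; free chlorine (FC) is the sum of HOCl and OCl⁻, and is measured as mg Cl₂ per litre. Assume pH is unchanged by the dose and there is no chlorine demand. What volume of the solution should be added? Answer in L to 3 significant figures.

[OCl⁻]/[HOCl] = 10^(pH − pKa) = 10^(7.85 − 7.44) = 2.57; fraction as HOCl = 1/(1 + 2.57) = 0.2801.
Free chlorine required for 1.27 ppm HOCl: 1.27 / 0.2801 = 4.534 ppm.
FC to add: 4.534 − 0.1 = 4.434 mg/L as Cl₂.
Cl₂ equivalent: 4.434 mg/L × 263,000 L = 1166 g.
Product at 9.6% available Cl: 1166 / 0.096 = 12,150 g.
Volume: 12,150 g ÷ 1.13 g/mL = 10,750 mL.

10.8 L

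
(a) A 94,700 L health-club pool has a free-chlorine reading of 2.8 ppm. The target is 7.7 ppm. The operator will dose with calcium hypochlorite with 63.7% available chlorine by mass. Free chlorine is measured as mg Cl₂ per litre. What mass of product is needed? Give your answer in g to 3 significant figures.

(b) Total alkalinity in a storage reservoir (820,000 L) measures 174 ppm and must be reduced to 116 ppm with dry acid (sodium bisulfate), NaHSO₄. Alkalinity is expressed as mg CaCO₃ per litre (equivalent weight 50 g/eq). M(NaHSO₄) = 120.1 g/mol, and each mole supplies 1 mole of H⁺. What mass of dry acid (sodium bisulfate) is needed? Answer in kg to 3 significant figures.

(a) Chlorine deficit: 7.7 − 2.8 = 4.9 ppm = 4.9 mg/L as Cl₂.
(a) Cl₂ equivalent needed: 4.9 mg/L × 94,700 L = 464,000 mg = 464 g.
(a) Product at 63.7% available chlorine: 464 / 0.637 = 728.5 g.

(b) Alkalinity to neutralize: (174 − 116) = 58 mg/L as CaCO₃ × 820,000 L = 47,560 g as CaCO₃.
(b) Equivalents of H⁺ required: 47,560 ÷ 50 g/eq = 951.2 eq = 951.2 mol NaHSO₄.
(b) Mass of NaHSO₄: 951.2 × 120.1 = 114,200 g.

(a) 728 g; (b) 114 kg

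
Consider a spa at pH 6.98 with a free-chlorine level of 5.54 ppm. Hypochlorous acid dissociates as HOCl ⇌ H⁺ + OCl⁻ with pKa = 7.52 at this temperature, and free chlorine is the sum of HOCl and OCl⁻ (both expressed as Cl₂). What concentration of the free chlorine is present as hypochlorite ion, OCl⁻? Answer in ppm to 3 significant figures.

[OCl⁻]/[HOCl] = 10^(pH − pKa) = 10^(6.98 − 7.52) = 10^-0.54 = 0.2884.
Fraction as HOCl = 1 / (1 + 0.2884) = 0.7762.
OCl⁻ = (1 − 0.7762) × 5.54 ppm = 1.24 ppm.

1.24 ppm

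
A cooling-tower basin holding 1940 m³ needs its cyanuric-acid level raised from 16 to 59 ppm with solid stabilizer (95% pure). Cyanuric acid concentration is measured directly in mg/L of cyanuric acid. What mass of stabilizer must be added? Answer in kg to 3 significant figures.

87.8 kg

Volume: 1940 m³ = 1,940,000 L.
CYA to add: (59 − 16) = 43 mg/L × 1,940,000 L = 83,420 g cyanuric acid.
At 95% purity: 83,420 / 0.95 = 87,810 g product.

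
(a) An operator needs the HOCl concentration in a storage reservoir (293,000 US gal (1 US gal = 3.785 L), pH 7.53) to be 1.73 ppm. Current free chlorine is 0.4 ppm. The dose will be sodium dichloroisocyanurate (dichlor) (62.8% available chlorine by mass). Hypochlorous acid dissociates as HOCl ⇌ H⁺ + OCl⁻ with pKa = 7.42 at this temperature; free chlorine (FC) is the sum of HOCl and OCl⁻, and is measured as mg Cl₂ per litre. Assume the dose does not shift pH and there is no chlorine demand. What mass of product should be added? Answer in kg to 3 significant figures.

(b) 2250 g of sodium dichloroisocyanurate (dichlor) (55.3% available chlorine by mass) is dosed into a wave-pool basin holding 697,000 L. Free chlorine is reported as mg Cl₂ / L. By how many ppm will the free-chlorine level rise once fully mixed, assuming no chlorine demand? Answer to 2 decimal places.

(a) 6.28 kg; (b) 1.79 ppm

(a) Volume: 293,000 US gal × 3.785 L/gal = 1,109,005 L.
(a) [OCl⁻]/[HOCl] = 10^(pH − pKa) = 10^(7.53 − 7.42) = 1.288; fraction as HOCl = 1/(1 + 1.288) = 0.437.
(a) Free chlorine required for 1.73 ppm HOCl: 1.73 / 0.437 = 3.959 ppm.
(a) FC to add: 3.959 − 0.4 = 3.559 mg/L as Cl₂.
(a) Cl₂ equivalent: 3.559 mg/L × 1,109,005 L = 3947 g.
(a) Product at 62.8% available Cl: 3947 / 0.628 = 6284 g.

(b) Available chlorine delivered: 2250 g × 0.553 = 1244 g as Cl₂.
(b) Concentration rise: 1244 g / 697,000 L = 1.785 mg/L = 1.79 ppm.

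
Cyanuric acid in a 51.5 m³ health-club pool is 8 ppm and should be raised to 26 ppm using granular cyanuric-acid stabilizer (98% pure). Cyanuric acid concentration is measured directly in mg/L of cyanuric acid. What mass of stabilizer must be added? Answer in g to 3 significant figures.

Volume: 51.5 m³ = 51,500 L.
CYA to add: (26 − 8) = 18 mg/L × 51,500 L = 927 g cyanuric acid.
At 98% purity: 927 / 0.98 = 945.9 g product.

946 g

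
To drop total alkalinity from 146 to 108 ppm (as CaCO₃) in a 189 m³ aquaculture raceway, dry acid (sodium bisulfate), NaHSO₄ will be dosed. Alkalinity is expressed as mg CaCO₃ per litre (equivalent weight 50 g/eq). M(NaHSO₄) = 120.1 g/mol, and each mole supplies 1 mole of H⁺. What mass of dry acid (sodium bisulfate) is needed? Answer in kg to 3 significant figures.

17.3 kg

Volume: 189 m³ = 189,000 L.
Alkalinity to neutralize: (146 − 108) = 38 mg/L as CaCO₃ × 189,000 L = 7182 g as CaCO₃.
Equivalents of H⁺ required: 7182 ÷ 50 g/eq = 143.6 eq = 143.6 mol NaHSO₄.
Mass of NaHSO₄: 143.6 × 120.1 = 17,250 g.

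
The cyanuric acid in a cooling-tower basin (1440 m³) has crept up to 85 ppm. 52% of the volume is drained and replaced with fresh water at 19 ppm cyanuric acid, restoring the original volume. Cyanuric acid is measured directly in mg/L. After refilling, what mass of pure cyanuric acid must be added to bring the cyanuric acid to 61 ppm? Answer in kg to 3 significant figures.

14.9 kg

Volume: 1440 m³ = 1,440,000 L.
After draining 52% and refilling: 85 × 0.48 + 19 × 0.52 = 50.68 ppm.
Deficit to target: 61 − 50.68 = 10.32 mg/L.
Mass: 10.32 mg/L × 1,440,000 L = 14,860 g cyanuric acid.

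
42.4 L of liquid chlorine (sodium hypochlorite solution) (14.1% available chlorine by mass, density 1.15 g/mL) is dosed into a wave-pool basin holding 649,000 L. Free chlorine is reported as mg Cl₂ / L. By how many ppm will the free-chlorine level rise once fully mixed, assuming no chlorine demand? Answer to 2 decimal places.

Mass of solution: 42.4 L × 1000 mL/L × 1.15 g/mL = 48,760 g.
Available chlorine delivered: 48,760 g × 0.141 = 6875 g as Cl₂.
Concentration rise: 6875 g / 649,000 L = 10.59 mg/L = 10.59 ppm.

10.59 ppm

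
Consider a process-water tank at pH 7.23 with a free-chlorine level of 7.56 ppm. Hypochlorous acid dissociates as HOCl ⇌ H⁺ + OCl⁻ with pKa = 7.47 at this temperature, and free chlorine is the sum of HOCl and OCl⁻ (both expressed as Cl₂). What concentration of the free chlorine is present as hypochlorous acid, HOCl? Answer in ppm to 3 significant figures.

4.80 ppm

[OCl⁻]/[HOCl] = 10^(pH − pKa) = 10^(7.23 − 7.47) = 10^-0.24 = 0.5754.
Fraction as HOCl = 1 / (1 + 0.5754) = 0.6347.
HOCl = 0.6347 × 7.56 ppm = 4.799 ppm.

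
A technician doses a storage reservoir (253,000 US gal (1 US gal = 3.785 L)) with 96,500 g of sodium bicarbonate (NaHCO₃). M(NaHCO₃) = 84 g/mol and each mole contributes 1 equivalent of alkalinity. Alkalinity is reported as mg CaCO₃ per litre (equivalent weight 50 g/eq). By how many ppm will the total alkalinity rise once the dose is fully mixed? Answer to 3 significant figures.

Volume: 253,000 US gal × 3.785 L/gal = 957,605 L.
Moles of NaHCO₃: 96,500 g ÷ 84 g/mol = 1149 mol → 1149 eq of alkalinity.
As CaCO₃: 1149 eq × 50 g/eq = 57,440 g.
Rise: 57,440 g / 957,605 L × 1000 = 59.98 mg/L.

60.0 ppm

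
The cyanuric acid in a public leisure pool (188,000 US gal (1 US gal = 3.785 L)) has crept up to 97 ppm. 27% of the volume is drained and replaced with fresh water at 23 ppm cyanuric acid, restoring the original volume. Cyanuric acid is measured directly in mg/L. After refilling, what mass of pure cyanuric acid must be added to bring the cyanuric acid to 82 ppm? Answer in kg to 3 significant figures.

3.54 kg

Volume: 188,000 US gal × 3.785 L/gal = 711,580 L.
After draining 27% and refilling: 97 × 0.73 + 23 × 0.27 = 77.02 ppm.
Deficit to target: 82 − 77.02 = 4.98 mg/L.
Mass: 4.98 mg/L × 711,580 L = 3544 g cyanuric acid.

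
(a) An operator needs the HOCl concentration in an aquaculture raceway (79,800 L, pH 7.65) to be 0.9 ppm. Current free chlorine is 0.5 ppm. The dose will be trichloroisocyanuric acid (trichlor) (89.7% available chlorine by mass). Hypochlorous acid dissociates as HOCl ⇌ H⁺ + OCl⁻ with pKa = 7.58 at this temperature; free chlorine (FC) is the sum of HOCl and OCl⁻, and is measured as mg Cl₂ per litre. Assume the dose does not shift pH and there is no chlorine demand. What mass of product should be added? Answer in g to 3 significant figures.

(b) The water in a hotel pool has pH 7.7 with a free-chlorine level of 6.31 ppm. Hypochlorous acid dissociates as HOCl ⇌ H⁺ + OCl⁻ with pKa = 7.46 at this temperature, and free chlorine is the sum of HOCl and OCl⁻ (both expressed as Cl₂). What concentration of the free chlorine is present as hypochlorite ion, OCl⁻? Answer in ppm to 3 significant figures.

(a) 130 g; (b) 4.01 ppm

(a) [OCl⁻]/[HOCl] = 10^(pH − pKa) = 10^(7.65 − 7.58) = 1.175; fraction as HOCl = 1/(1 + 1.175) = 0.4598.
(a) Free chlorine required for 0.9 ppm HOCl: 0.9 / 0.4598 = 1.957 ppm.
(a) FC to add: 1.957 − 0.5 = 1.457 mg/L as Cl₂.
(a) Cl₂ equivalent: 1.457 mg/L × 79,800 L = 116.3 g.
(a) Product at 89.7% available Cl: 116.3 / 0.897 = 129.7 g.

(b) [OCl⁻]/[HOCl] = 10^(pH − pKa) = 10^(7.7 − 7.46) = 10^0.24 = 1.738.
(b) Fraction as HOCl = 1 / (1 + 1.738) = 0.3653.
(b) OCl⁻ = (1 − 0.3653) × 6.31 ppm = 4.005 ppm.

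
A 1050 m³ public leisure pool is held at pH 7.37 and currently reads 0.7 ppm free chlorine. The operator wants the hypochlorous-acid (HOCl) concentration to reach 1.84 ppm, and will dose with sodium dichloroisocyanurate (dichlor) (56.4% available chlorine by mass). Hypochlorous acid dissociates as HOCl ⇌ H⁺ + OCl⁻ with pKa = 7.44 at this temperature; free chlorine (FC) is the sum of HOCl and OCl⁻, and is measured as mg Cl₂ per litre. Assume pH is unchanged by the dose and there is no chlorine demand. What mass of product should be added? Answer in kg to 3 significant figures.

Volume: 1050 m³ = 1,050,000 L.
[OCl⁻]/[HOCl] = 10^(pH − pKa) = 10^(7.37 − 7.44) = 0.8511; fraction as HOCl = 1/(1 + 0.8511) = 0.5402.
Free chlorine required for 1.84 ppm HOCl: 1.84 / 0.5402 = 3.406 ppm.
FC to add: 3.406 − 0.7 = 2.706 mg/L as Cl₂.
Cl₂ equivalent: 2.706 mg/L × 1,050,000 L = 2841 g.
Product at 56.4% available Cl: 2841 / 0.564 = 5038 g.

5.04 kg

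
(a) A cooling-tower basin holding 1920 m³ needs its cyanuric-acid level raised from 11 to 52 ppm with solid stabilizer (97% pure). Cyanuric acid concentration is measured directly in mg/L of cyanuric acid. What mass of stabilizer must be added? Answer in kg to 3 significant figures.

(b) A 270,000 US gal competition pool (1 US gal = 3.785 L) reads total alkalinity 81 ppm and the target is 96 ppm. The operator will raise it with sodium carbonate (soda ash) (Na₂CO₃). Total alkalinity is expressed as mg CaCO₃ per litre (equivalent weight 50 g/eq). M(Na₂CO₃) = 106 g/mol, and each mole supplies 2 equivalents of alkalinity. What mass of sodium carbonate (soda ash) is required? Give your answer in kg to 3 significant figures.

(a) Volume: 1920 m³ = 1,920,000 L.
(a) CYA to add: (52 − 11) = 41 mg/L × 1,920,000 L = 78,720 g cyanuric acid.
(a) At 97% purity: 78,720 / 0.97 = 81,150 g product.

(b) Volume: 270,000 US gal × 3.785 L/gal = 1,021,950 L.
(b) Alkalinity to add: (96 − 81) = 15 mg/L as CaCO₃ × 1,021,950 L = 15,330 g as CaCO₃.
(b) Equivalents: 15,330 g ÷ 50 g/eq = 306.6 eq.
(b) Each mole of Na₂CO₃ supplies 2 eq, so 306.6 / 2 = 153.3 mol.
(b) Mass: 153.3 mol × 106 g/mol = 16,250 g.

(a) 81.2 kg; (b) 16.2 kg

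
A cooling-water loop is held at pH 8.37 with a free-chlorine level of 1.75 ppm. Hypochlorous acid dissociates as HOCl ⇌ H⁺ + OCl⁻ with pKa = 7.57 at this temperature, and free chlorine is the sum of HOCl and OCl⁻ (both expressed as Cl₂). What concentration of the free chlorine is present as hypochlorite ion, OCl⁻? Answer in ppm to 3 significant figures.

1.51 ppm

[OCl⁻]/[HOCl] = 10^(pH − pKa) = 10^(8.37 − 7.57) = 10^0.80 = 6.31.
Fraction as HOCl = 1 / (1 + 6.31) = 0.1368.
OCl⁻ = (1 − 0.1368) × 1.75 ppm = 1.511 ppm.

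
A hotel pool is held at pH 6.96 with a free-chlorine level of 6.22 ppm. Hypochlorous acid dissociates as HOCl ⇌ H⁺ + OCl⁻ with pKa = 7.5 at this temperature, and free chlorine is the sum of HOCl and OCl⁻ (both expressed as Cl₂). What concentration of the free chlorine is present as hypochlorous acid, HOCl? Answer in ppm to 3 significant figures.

[OCl⁻]/[HOCl] = 10^(pH − pKa) = 10^(6.96 − 7.5) = 10^-0.54 = 0.2884.
Fraction as HOCl = 1 / (1 + 0.2884) = 0.7762.
HOCl = 0.7762 × 6.22 ppm = 4.828 ppm.

4.83 ppm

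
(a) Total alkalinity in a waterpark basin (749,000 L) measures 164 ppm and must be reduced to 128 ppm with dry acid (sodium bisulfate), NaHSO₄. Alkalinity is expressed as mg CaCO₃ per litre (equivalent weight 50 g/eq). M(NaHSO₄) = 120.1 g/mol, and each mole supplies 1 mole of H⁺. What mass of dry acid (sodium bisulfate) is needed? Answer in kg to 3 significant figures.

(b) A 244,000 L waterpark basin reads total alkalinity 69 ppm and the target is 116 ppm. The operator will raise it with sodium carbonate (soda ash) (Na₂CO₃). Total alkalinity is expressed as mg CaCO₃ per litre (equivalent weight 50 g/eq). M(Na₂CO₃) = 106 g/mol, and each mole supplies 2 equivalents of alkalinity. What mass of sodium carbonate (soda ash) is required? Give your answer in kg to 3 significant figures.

(a) Alkalinity to neutralize: (164 − 128) = 36 mg/L as CaCO₃ × 749,000 L = 26,960 g as CaCO₃.
(a) Equivalents of H⁺ required: 26,960 ÷ 50 g/eq = 539.3 eq = 539.3 mol NaHSO₄.
(a) Mass of NaHSO₄: 539.3 × 120.1 = 64,770 g.

(b) Alkalinity to add: (116 − 69) = 47 mg/L as CaCO₃ × 244,000 L = 11,470 g as CaCO₃.
(b) Equivalents: 11,470 g ÷ 50 g/eq = 229.4 eq.
(b) Each mole of Na₂CO₃ supplies 2 eq, so 229.4 / 2 = 114.7 mol.
(b) Mass: 114.7 mol × 106 g/mol = 12,160 g.

(a) 64.8 kg; (b) 12.2 kg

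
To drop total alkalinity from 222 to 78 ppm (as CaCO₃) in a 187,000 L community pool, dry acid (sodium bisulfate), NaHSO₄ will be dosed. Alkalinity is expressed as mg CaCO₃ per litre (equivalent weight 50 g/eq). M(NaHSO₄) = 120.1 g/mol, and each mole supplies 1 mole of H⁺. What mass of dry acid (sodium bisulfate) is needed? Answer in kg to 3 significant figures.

Alkalinity to neutralize: (222 − 78) = 144 mg/L as CaCO₃ × 187,000 L = 26,930 g as CaCO₃.
Equivalents of H⁺ required: 26,930 ÷ 50 g/eq = 538.6 eq = 538.6 mol NaHSO₄.
Mass of NaHSO₄: 538.6 × 120.1 = 64,680 g.

64.7 kg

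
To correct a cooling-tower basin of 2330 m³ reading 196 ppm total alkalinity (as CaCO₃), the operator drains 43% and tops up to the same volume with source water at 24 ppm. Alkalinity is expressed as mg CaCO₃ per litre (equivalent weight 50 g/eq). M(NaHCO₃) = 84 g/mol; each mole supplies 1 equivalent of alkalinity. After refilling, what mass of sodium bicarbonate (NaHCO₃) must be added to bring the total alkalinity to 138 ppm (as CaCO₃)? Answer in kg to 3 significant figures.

Volume: 2330 m³ = 2,330,000 L.
After draining 43% and refilling: 196 × 0.57 + 24 × 0.43 = 122.04 ppm.
Deficit to target: 138 − 122.04 = 15.96 mg/L.
As CaCO₃: 15.96 mg/L × 2,330,000 L = 37,190 g; ÷ 50 g/eq ÷ 1 = 743.7 mol NaHCO₃.
Mass: 743.7 × 84 = 62,470 g.

62.5 kg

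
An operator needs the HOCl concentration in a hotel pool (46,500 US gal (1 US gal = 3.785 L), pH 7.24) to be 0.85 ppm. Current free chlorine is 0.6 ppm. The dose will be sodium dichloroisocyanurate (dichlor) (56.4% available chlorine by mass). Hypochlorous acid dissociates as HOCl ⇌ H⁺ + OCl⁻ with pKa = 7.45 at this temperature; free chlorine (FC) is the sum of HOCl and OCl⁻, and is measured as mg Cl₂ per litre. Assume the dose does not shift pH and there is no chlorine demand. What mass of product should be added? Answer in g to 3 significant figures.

Volume: 46,500 US gal × 3.785 L/gal = 176,002 L.
[OCl⁻]/[HOCl] = 10^(pH − pKa) = 10^(7.24 − 7.45) = 0.6166; fraction as HOCl = 1/(1 + 0.6166) = 0.6186.
Free chlorine required for 0.85 ppm HOCl: 0.85 / 0.6186 = 1.374 ppm.
FC to add: 1.374 − 0.6 = 0.7741 mg/L as Cl₂.
Cl₂ equivalent: 0.7741 mg/L × 176,002 L = 136.2 g.
Product at 56.4% available Cl: 136.2 / 0.564 = 241.6 g.

242 g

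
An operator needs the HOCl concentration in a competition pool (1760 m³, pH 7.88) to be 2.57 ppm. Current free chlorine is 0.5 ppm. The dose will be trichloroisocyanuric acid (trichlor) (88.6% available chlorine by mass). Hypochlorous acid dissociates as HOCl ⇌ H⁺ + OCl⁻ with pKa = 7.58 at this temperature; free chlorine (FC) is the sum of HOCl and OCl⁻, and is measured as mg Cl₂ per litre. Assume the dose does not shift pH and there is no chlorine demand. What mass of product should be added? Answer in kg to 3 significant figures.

14.3 kg

Volume: 1760 m³ = 1,760,000 L.
[OCl⁻]/[HOCl] = 10^(pH − pKa) = 10^(7.88 − 7.58) = 1.995; fraction as HOCl = 1/(1 + 1.995) = 0.3339.
Free chlorine required for 2.57 ppm HOCl: 2.57 / 0.3339 = 7.698 ppm.
FC to add: 7.698 − 0.5 = 7.198 mg/L as Cl₂.
Cl₂ equivalent: 7.198 mg/L × 1,760,000 L = 12,670 g.
Product at 88.6% available Cl: 12,670 / 0.886 = 14,300 g.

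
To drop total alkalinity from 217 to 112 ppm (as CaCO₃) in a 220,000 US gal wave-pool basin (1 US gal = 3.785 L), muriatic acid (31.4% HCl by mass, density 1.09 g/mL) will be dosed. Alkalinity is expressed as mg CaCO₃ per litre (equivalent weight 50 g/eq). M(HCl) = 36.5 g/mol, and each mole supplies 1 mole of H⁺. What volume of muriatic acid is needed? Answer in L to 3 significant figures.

186 L

Volume: 220,000 US gal × 3.785 L/gal = 832,700 L.
Alkalinity to neutralize: (217 − 112) = 105 mg/L as CaCO₃ × 832,700 L = 87,430 g as CaCO₃.
Equivalents of H⁺ required: 87,430 ÷ 50 g/eq = 1749 eq = 1749 mol HCl.
Mass of HCl: 1749 × 36.5 = 63,830 g.
Mass of 31.4% solution: 63,830 / 0.314 = 203,300 g.
Volume: 203,300 g ÷ 1.09 g/mL = 186,500 mL.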